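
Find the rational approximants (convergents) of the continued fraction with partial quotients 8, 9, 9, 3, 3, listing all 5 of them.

Using the convergent recurrence p_i = a_i*p_{i-1} + p_{i-2}, q_i = a_i*q_{i-1} + q_{i-2} with p_{-2}=0, p_{-1}=1, q_{-2}=1, q_{-1}=0:
  i=0: a_0=8, p_0 = 8*1 + 0 = 8, q_0 = 8*0 + 1 = 1.
  i=1: a_1=9, p_1 = 9*8 + 1 = 73, q_1 = 9*1 + 0 = 9.
  i=2: a_2=9, p_2 = 9*73 + 8 = 665, q_2 = 9*9 + 1 = 82.
  i=3: a_3=3, p_3 = 3*665 + 73 = 2068, q_3 = 3*82 + 9 = 255.
  i=4: a_4=3, p_4 = 3*2068 + 665 = 6869, q_4 = 3*255 + 82 = 847.

8/1, 73/9, 665/82, 2068/255, 6869/847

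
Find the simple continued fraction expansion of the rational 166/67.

Run the Euclidean algorithm on 166 and 67; the successive quotients are the partial quotients a_0, a_1, ... (each step inverts the fractional part left over by the previous one):
  166 = 2*67 + 32, so a_0 = 2.
  67 = 2*32 + 3, so a_1 = 2.
  32 = 10*3 + 2, so a_2 = 10.
  3 = 1*2 + 1, so a_3 = 1.
  2 = 2*1 + 0, so a_4 = 2.
The remainder reaches 0 after 5 divisions, so the expansion has 5 partial quotients, read off in order.

[2; 2, 10, 1, 2]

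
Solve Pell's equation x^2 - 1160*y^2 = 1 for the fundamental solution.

(x, y) = (579, 17)

First expand sqrt(1160) as a continued fraction. With x_i = (sqrt(1160) + m_i)/d_i and (m_0, d_0) = (0, 1): a_0 = floor(sqrt(1160)) = 34, since 34^2 = 1156 <= 1160 < 1225 = 35^2.
Iterate m_{i+1} = d_i*a_i - m_i, d_{i+1} = (1160 - m_{i+1}^2)/d_i, a_{i+1} = floor((a_0 + m_{i+1})/d_{i+1}):
  m_1 = 1*34 - 0 = 34, d_1 = (1160 - 34^2)/1 = 4/1 = 4, a_1 = floor((34 + 34)/4) = 17.
  m_2 = 4*17 - 34 = 34, d_2 = (1160 - 34^2)/4 = 4/4 = 1, a_2 = floor((34 + 34)/1) = 68.
  m_3 = 1*68 - 34 = 34, d_3 = (1160 - 34^2)/1 = 4/1 = 4: (m_3, d_3) = (m_1, d_1) = (34, 4), so from here the quotients repeat a_1, a_2; the period length is 2.
So sqrt(1160) = [34; (17, 68)] with period length k = 2.
k is even, so the fundamental solution of x^2 - 1160y^2 = 1 is (p_{k-1}, q_{k-1}) = (p_1, q_1); compute convergents through index 1.
Convergents (p_i = a_i*p_{i-1} + p_{i-2}, q_i = a_i*q_{i-1} + q_{i-2} with p_{-2}=0, p_{-1}=1, q_{-2}=1, q_{-1}=0):
  i=0: a_0=34, p_0 = 34*1 + 0 = 34, q_0 = 34*0 + 1 = 1.
  i=1: a_1=17, p_1 = 17*34 + 1 = 579, q_1 = 17*1 + 0 = 17.
Check: 579^2 - 1160*17^2 = 335241 - 335240 = 1, so (x, y) = (579, 17) solves the equation, and by the theorem it is the least positive solution.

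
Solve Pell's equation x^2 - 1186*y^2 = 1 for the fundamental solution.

First expand sqrt(1186) as a continued fraction. With x_i = (sqrt(1186) + m_i)/d_i and (m_0, d_0) = (0, 1): a_0 = floor(sqrt(1186)) = 34, since 34^2 = 1156 <= 1186 < 1225 = 35^2.
Iterate m_{i+1} = d_i*a_i - m_i, d_{i+1} = (1186 - m_{i+1}^2)/d_i, a_{i+1} = floor((a_0 + m_{i+1})/d_{i+1}):
  m_1 = 1*34 - 0 = 34, d_1 = (1186 - 34^2)/1 = 30/1 = 30, a_1 = floor((34 + 34)/30) = 2.
  m_2 = 30*2 - 34 = 26, d_2 = (1186 - 26^2)/30 = 510/30 = 17, a_2 = floor((34 + 26)/17) = 3.
  m_3 = 17*3 - 26 = 25, d_3 = (1186 - 25^2)/17 = 561/17 = 33, a_3 = floor((34 + 25)/33) = 1.
  m_4 = 33*1 - 25 = 8, d_4 = (1186 - 8^2)/33 = 1122/33 = 34, a_4 = floor((34 + 8)/34) = 1.
  m_5 = 34*1 - 8 = 26, d_5 = (1186 - 26^2)/34 = 510/34 = 15, a_5 = floor((34 + 26)/15) = 4.
  m_6 = 15*4 - 26 = 34, d_6 = (1186 - 34^2)/15 = 30/15 = 2, a_6 = floor((34 + 34)/2) = 34.
  m_7 = 2*34 - 34 = 34, d_7 = (1186 - 34^2)/2 = 30/2 = 15, a_7 = floor((34 + 34)/15) = 4.
  m_8 = 15*4 - 34 = 26, d_8 = (1186 - 26^2)/15 = 510/15 = 34, a_8 = floor((34 + 26)/34) = 1.
  m_9 = 34*1 - 26 = 8, d_9 = (1186 - 8^2)/34 = 1122/34 = 33, a_9 = floor((34 + 8)/33) = 1.
  m_10 = 33*1 - 8 = 25, d_10 = (1186 - 25^2)/33 = 561/33 = 17, a_10 = floor((34 + 25)/17) = 3.
  m_11 = 17*3 - 25 = 26, d_11 = (1186 - 26^2)/17 = 510/17 = 30, a_11 = floor((34 + 26)/30) = 2.
  m_12 = 30*2 - 26 = 34, d_12 = (1186 - 34^2)/30 = 30/30 = 1, a_12 = floor((34 + 34)/1) = 68.
  m_13 = 1*68 - 34 = 34, d_13 = (1186 - 34^2)/1 = 30/1 = 30: (m_13, d_13) = (m_1, d_1) = (34, 30), so from here the quotients repeat a_1, ..., a_12; the period length is 12.
So sqrt(1186) = [34; (2, 3, 1, 1, 4, 34, 4, 1, 1, 3, 2, 68)] with period length k = 12.
k is even, so the fundamental solution of x^2 - 1186y^2 = 1 is (p_{k-1}, q_{k-1}) = (p_11, q_11); compute convergents through index 11.
Convergents (p_i = a_i*p_{i-1} + p_{i-2}, q_i = a_i*q_{i-1} + q_{i-2} with p_{-2}=0, p_{-1}=1, q_{-2}=1, q_{-1}=0):
  i=0: a_0=34, p_0 = 34*1 + 0 = 34, q_0 = 34*0 + 1 = 1.
  i=1: a_1=2, p_1 = 2*34 + 1 = 69, q_1 = 2*1 + 0 = 2.
  i=2: a_2=3, p_2 = 3*69 + 34 = 241, q_2 = 3*2 + 1 = 7.
  i=3: a_3=1, p_3 = 1*241 + 69 = 310, q_3 = 1*7 + 2 = 9.
  i=4: a_4=1, p_4 = 1*310 + 241 = 551, q_4 = 1*9 + 7 = 16.
  i=5: a_5=4, p_5 = 4*551 + 310 = 2514, q_5 = 4*16 + 9 = 73.
  i=6: a_6=34, p_6 = 34*2514 + 551 = 86027, q_6 = 34*73 + 16 = 2498.
  i=7: a_7=4, p_7 = 4*86027 + 2514 = 346622, q_7 = 4*2498 + 73 = 10065.
  i=8: a_8=1, p_8 = 1*346622 + 86027 = 432649, q_8 = 1*10065 + 2498 = 12563.
  i=9: a_9=1, p_9 = 1*432649 + 346622 = 779271, q_9 = 1*12563 + 10065 = 22628.
  i=10: a_10=3, p_10 = 3*779271 + 432649 = 2770462, q_10 = 3*22628 + 12563 = 80447.
  i=11: a_11=2, p_11 = 2*2770462 + 779271 = 6320195, q_11 = 2*80447 + 22628 = 183522.
Check: 6320195^2 - 1186*183522^2 = 39944864838025 - 39944864838024 = 1, so (x, y) = (6320195, 183522) solves the equation, and by the theorem it is the least positive solution.

(x, y) = (6320195, 183522)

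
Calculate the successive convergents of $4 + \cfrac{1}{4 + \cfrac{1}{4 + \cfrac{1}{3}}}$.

Using the convergent recurrence p_i = a_i*p_{i-1} + p_{i-2}, q_i = a_i*q_{i-1} + q_{i-2} with p_{-2}=0, p_{-1}=1, q_{-2}=1, q_{-1}=0:
  i=0: a_0=4, p_0 = 4*1 + 0 = 4, q_0 = 4*0 + 1 = 1.
  i=1: a_1=4, p_1 = 4*4 + 1 = 17, q_1 = 4*1 + 0 = 4.
  i=2: a_2=4, p_2 = 4*17 + 4 = 72, q_2 = 4*4 + 1 = 17.
  i=3: a_3=3, p_3 = 3*72 + 17 = 233, q_3 = 3*17 + 4 = 55.

4/1, 17/4, 72/17, 233/55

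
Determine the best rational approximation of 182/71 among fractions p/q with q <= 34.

41/16

Expand x = 182/71 as a continued fraction with the Euclidean algorithm:
  182 = 2*71 + 40, so a_0 = 2.
  71 = 1*40 + 31, so a_1 = 1.
  40 = 1*31 + 9, so a_2 = 1.
  31 = 3*9 + 4, so a_3 = 3.
  9 = 2*4 + 1, so a_4 = 2.
  4 = 4*1 + 0, so a_5 = 4.
so x = [2; 1, 1, 3, 2, 4].
Convergents (p_i = a_i*p_{i-1} + p_{i-2}, q_i = a_i*q_{i-1} + q_{i-2} with p_{-2}=0, p_{-1}=1, q_{-2}=1, q_{-1}=0), until the denominator exceeds 34:
  i=0: a_0=2, p_0 = 2*1 + 0 = 2, q_0 = 2*0 + 1 = 1.
  i=1: a_1=1, p_1 = 1*2 + 1 = 3, q_1 = 1*1 + 0 = 1.
  i=2: a_2=1, p_2 = 1*3 + 2 = 5, q_2 = 1*1 + 1 = 2.
  i=3: a_3=3, p_3 = 3*5 + 3 = 18, q_3 = 3*2 + 1 = 7.
  i=4: a_4=2, p_4 = 2*18 + 5 = 41, q_4 = 2*7 + 2 = 16.
  i=5: a_5=4, p_5 = 4*41 + 18 = 182, q_5 = 4*16 + 7 = 71.
q_5 = 71 > 34, so the last convergent with denominator <= 34 is p_4/q_4 = 41/16.
The closest fraction with denominator <= 34 is either p_4/q_4 or the intermediate fraction (k*p_4 + p_3)/(k*q_4 + q_3) with the largest k >= 1 whose denominator stays <= 34; these approach x as k grows, and every other convergent or intermediate fraction in range is farther away.
Largest k: floor((34 - q_3)/q_4) = floor((34 - 7)/16) = 1.
That gives (1*41 + 18)/(1*16 + 7) = 59/23.
Compare the errors: |x - 41/16| = |182*16 - 41*71|/(71*16) = 1/1136, and |x - 59/23| = |182*23 - 59*71|/(71*23) = 3/1633.
Cross-multiplying, 1*1633 = 1633 < 3408 = 3*1136, so 1/1136 is smaller: the convergent 41/16 is closer to x than 59/23.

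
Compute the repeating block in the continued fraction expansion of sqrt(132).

[11; (2, 22)]

Write x_i = (sqrt(132) + m_i)/d_i with (m_0, d_0) = (0, 1). a_0 = floor(sqrt(132)) = 11, since 11^2 = 121 <= 132 < 144 = 12^2.
Iterate m_{i+1} = d_i*a_i - m_i, d_{i+1} = (132 - m_{i+1}^2)/d_i, a_{i+1} = floor((a_0 + m_{i+1})/d_{i+1}):
  m_1 = 1*11 - 0 = 11, d_1 = (132 - 11^2)/1 = 11/1 = 11, a_1 = floor((11 + 11)/11) = 2.
  m_2 = 11*2 - 11 = 11, d_2 = (132 - 11^2)/11 = 11/11 = 1, a_2 = floor((11 + 11)/1) = 22.
  m_3 = 1*22 - 11 = 11, d_3 = (132 - 11^2)/1 = 11/1 = 11: (m_3, d_3) = (m_1, d_1) = (11, 11), so from here the quotients repeat a_1, a_2; the period length is 2.
Hence the expansion of sqrt(132) is a_0 = 11 followed by the repeating block 2, 22 (period 2).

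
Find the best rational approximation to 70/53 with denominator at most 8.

4/3

Expand x = 70/53 as a continued fraction with the Euclidean algorithm:
  70 = 1*53 + 17, so a_0 = 1.
  53 = 3*17 + 2, so a_1 = 3.
  17 = 8*2 + 1, so a_2 = 8.
  2 = 2*1 + 0, so a_3 = 2.
so x = [1; 3, 8, 2].
Convergents (p_i = a_i*p_{i-1} + p_{i-2}, q_i = a_i*q_{i-1} + q_{i-2} with p_{-2}=0, p_{-1}=1, q_{-2}=1, q_{-1}=0), until the denominator exceeds 8:
  i=0: a_0=1, p_0 = 1*1 + 0 = 1, q_0 = 1*0 + 1 = 1.
  i=1: a_1=3, p_1 = 3*1 + 1 = 4, q_1 = 3*1 + 0 = 3.
  i=2: a_2=8, p_2 = 8*4 + 1 = 33, q_2 = 8*3 + 1 = 25.
q_2 = 25 > 8, so the last convergent with denominator <= 8 is p_1/q_1 = 4/3.
The closest fraction with denominator <= 8 is either p_1/q_1 or the intermediate fraction (k*p_1 + p_0)/(k*q_1 + q_0) with the largest k >= 1 whose denominator stays <= 8; these approach x as k grows, and every other convergent or intermediate fraction in range is farther away.
Largest k: floor((8 - q_0)/q_1) = floor((8 - 1)/3) = 2.
That gives (2*4 + 1)/(2*3 + 1) = 9/7.
Compare the errors: |x - 4/3| = |70*3 - 4*53|/(53*3) = 2/159, and |x - 9/7| = |70*7 - 9*53|/(53*7) = 13/371.
Cross-multiplying, 2*371 = 742 < 2067 = 13*159, so 2/159 is smaller: the convergent 4/3 is closer to x than 9/7.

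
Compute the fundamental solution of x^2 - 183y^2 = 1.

(x, y) = (487, 36)

First expand sqrt(183) as a continued fraction. With x_i = (sqrt(183) + m_i)/d_i and (m_0, d_0) = (0, 1): a_0 = floor(sqrt(183)) = 13, since 13^2 = 169 <= 183 < 196 = 14^2.
Iterate m_{i+1} = d_i*a_i - m_i, d_{i+1} = (183 - m_{i+1}^2)/d_i, a_{i+1} = floor((a_0 + m_{i+1})/d_{i+1}):
  m_1 = 1*13 - 0 = 13, d_1 = (183 - 13^2)/1 = 14/1 = 14, a_1 = floor((13 + 13)/14) = 1.
  m_2 = 14*1 - 13 = 1, d_2 = (183 - 1^2)/14 = 182/14 = 13, a_2 = floor((13 + 1)/13) = 1.
  m_3 = 13*1 - 1 = 12, d_3 = (183 - 12^2)/13 = 39/13 = 3, a_3 = floor((13 + 12)/3) = 8.
  m_4 = 3*8 - 12 = 12, d_4 = (183 - 12^2)/3 = 39/3 = 13, a_4 = floor((13 + 12)/13) = 1.
  m_5 = 13*1 - 12 = 1, d_5 = (183 - 1^2)/13 = 182/13 = 14, a_5 = floor((13 + 1)/14) = 1.
  m_6 = 14*1 - 1 = 13, d_6 = (183 - 13^2)/14 = 14/14 = 1, a_6 = floor((13 + 13)/1) = 26.
  m_7 = 1*26 - 13 = 13, d_7 = (183 - 13^2)/1 = 14/1 = 14: (m_7, d_7) = (m_1, d_1) = (13, 14), so from here the quotients repeat a_1, ..., a_6; the period length is 6.
So sqrt(183) = [13; (1, 1, 8, 1, 1, 26)] with period length k = 6.
k is even, so the fundamental solution of x^2 - 183y^2 = 1 is (p_{k-1}, q_{k-1}) = (p_5, q_5); compute convergents through index 5.
Convergents (p_i = a_i*p_{i-1} + p_{i-2}, q_i = a_i*q_{i-1} + q_{i-2} with p_{-2}=0, p_{-1}=1, q_{-2}=1, q_{-1}=0):
  i=0: a_0=13, p_0 = 13*1 + 0 = 13, q_0 = 13*0 + 1 = 1.
  i=1: a_1=1, p_1 = 1*13 + 1 = 14, q_1 = 1*1 + 0 = 1.
  i=2: a_2=1, p_2 = 1*14 + 13 = 27, q_2 = 1*1 + 1 = 2.
  i=3: a_3=8, p_3 = 8*27 + 14 = 230, q_3 = 8*2 + 1 = 17.
  i=4: a_4=1, p_4 = 1*230 + 27 = 257, q_4 = 1*17 + 2 = 19.
  i=5: a_5=1, p_5 = 1*257 + 230 = 487, q_5 = 1*19 + 17 = 36.
Check: 487^2 - 183*36^2 = 237169 - 237168 = 1, so (x, y) = (487, 36) solves the equation, and by the theorem it is the least positive solution.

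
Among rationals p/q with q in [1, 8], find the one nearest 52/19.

Expand x = 52/19 as a continued fraction with the Euclidean algorithm:
  52 = 2*19 + 14, so a_0 = 2.
  19 = 1*14 + 5, so a_1 = 1.
  14 = 2*5 + 4, so a_2 = 2.
  5 = 1*4 + 1, so a_3 = 1.
  4 = 4*1 + 0, so a_4 = 4.
so x = [2; 1, 2, 1, 4].
Convergents (p_i = a_i*p_{i-1} + p_{i-2}, q_i = a_i*q_{i-1} + q_{i-2} with p_{-2}=0, p_{-1}=1, q_{-2}=1, q_{-1}=0), until the denominator exceeds 8:
  i=0: a_0=2, p_0 = 2*1 + 0 = 2, q_0 = 2*0 + 1 = 1.
  i=1: a_1=1, p_1 = 1*2 + 1 = 3, q_1 = 1*1 + 0 = 1.
  i=2: a_2=2, p_2 = 2*3 + 2 = 8, q_2 = 2*1 + 1 = 3.
  i=3: a_3=1, p_3 = 1*8 + 3 = 11, q_3 = 1*3 + 1 = 4.
  i=4: a_4=4, p_4 = 4*11 + 8 = 52, q_4 = 4*4 + 3 = 19.
q_4 = 19 > 8, so the last convergent with denominator <= 8 is p_3/q_3 = 11/4.
The closest fraction with denominator <= 8 is either p_3/q_3 or the intermediate fraction (k*p_3 + p_2)/(k*q_3 + q_2) with the largest k >= 1 whose denominator stays <= 8; these approach x as k grows, and every other convergent or intermediate fraction in range is farther away.
Largest k: floor((8 - q_2)/q_3) = floor((8 - 3)/4) = 1.
That gives (1*11 + 8)/(1*4 + 3) = 19/7.
Compare the errors: |x - 11/4| = |52*4 - 11*19|/(19*4) = 1/76, and |x - 19/7| = |52*7 - 19*19|/(19*7) = 3/133.
Cross-multiplying, 1*133 = 133 < 228 = 3*76, so 1/76 is smaller: the convergent 11/4 is closer to x than 19/7.

11/4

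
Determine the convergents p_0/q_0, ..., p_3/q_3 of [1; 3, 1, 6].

Using the convergent recurrence p_i = a_i*p_{i-1} + p_{i-2}, q_i = a_i*q_{i-1} + q_{i-2} with p_{-2}=0, p_{-1}=1, q_{-2}=1, q_{-1}=0:
  i=0: a_0=1, p_0 = 1*1 + 0 = 1, q_0 = 1*0 + 1 = 1.
  i=1: a_1=3, p_1 = 3*1 + 1 = 4, q_1 = 3*1 + 0 = 3.
  i=2: a_2=1, p_2 = 1*4 + 1 = 5, q_2 = 1*3 + 1 = 4.
  i=3: a_3=6, p_3 = 6*5 + 4 = 34, q_3 = 6*4 + 3 = 27.

1/1, 4/3, 5/4, 34/27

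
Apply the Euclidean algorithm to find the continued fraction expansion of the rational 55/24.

[2; 3, 2, 3]

Run the Euclidean algorithm on 55 and 24; the successive quotients are the partial quotients a_0, a_1, ... (each step inverts the fractional part left over by the previous one):
  55 = 2*24 + 7, so a_0 = 2.
  24 = 3*7 + 3, so a_1 = 3.
  7 = 2*3 + 1, so a_2 = 2.
  3 = 3*1 + 0, so a_3 = 3.
The remainder reaches 0 after 4 divisions, so the expansion has 4 partial quotients, read off in order.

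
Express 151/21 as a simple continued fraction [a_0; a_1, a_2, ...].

Run the Euclidean algorithm on 151 and 21; the successive quotients are the partial quotients a_0, a_1, ... (each step inverts the fractional part left over by the previous one):
  151 = 7*21 + 4, so a_0 = 7.
  21 = 5*4 + 1, so a_1 = 5.
  4 = 4*1 + 0, so a_2 = 4.
The remainder reaches 0 after 3 divisions, so the expansion has 3 partial quotients, read off in order.

[7; 5, 4]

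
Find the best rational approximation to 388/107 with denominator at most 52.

Expand x = 388/107 as a continued fraction with the Euclidean algorithm:
  388 = 3*107 + 67, so a_0 = 3.
  107 = 1*67 + 40, so a_1 = 1.
  67 = 1*40 + 27, so a_2 = 1.
  40 = 1*27 + 13, so a_3 = 1.
  27 = 2*13 + 1, so a_4 = 2.
  13 = 13*1 + 0, so a_5 = 13.
so x = [3; 1, 1, 1, 2, 13].
Convergents (p_i = a_i*p_{i-1} + p_{i-2}, q_i = a_i*q_{i-1} + q_{i-2} with p_{-2}=0, p_{-1}=1, q_{-2}=1, q_{-1}=0), until the denominator exceeds 52:
  i=0: a_0=3, p_0 = 3*1 + 0 = 3, q_0 = 3*0 + 1 = 1.
  i=1: a_1=1, p_1 = 1*3 + 1 = 4, q_1 = 1*1 + 0 = 1.
  i=2: a_2=1, p_2 = 1*4 + 3 = 7, q_2 = 1*1 + 1 = 2.
  i=3: a_3=1, p_3 = 1*7 + 4 = 11, q_3 = 1*2 + 1 = 3.
  i=4: a_4=2, p_4 = 2*11 + 7 = 29, q_4 = 2*3 + 2 = 8.
  i=5: a_5=13, p_5 = 13*29 + 11 = 388, q_5 = 13*8 + 3 = 107.
q_5 = 107 > 52, so the last convergent with denominator <= 52 is p_4/q_4 = 29/8.
The closest fraction with denominator <= 52 is either p_4/q_4 or the intermediate fraction (k*p_4 + p_3)/(k*q_4 + q_3) with the largest k >= 1 whose denominator stays <= 52; these approach x as k grows, and every other convergent or intermediate fraction in range is farther away.
Largest k: floor((52 - q_3)/q_4) = floor((52 - 3)/8) = 6.
That gives (6*29 + 11)/(6*8 + 3) = 185/51.
Compare the errors: |x - 29/8| = |388*8 - 29*107|/(107*8) = 1/856, and |x - 185/51| = |388*51 - 185*107|/(107*51) = 7/5457.
Cross-multiplying, 1*5457 = 5457 < 5992 = 7*856, so 1/856 is smaller: the convergent 29/8 is closer to x than 185/51.

29/8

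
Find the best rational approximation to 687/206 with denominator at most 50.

10/3

Expand x = 687/206 as a continued fraction with the Euclidean algorithm:
  687 = 3*206 + 69, so a_0 = 3.
  206 = 2*69 + 68, so a_1 = 2.
  69 = 1*68 + 1, so a_2 = 1.
  68 = 68*1 + 0, so a_3 = 68.
so x = [3; 2, 1, 68].
Convergents (p_i = a_i*p_{i-1} + p_{i-2}, q_i = a_i*q_{i-1} + q_{i-2} with p_{-2}=0, p_{-1}=1, q_{-2}=1, q_{-1}=0), until the denominator exceeds 50:
  i=0: a_0=3, p_0 = 3*1 + 0 = 3, q_0 = 3*0 + 1 = 1.
  i=1: a_1=2, p_1 = 2*3 + 1 = 7, q_1 = 2*1 + 0 = 2.
  i=2: a_2=1, p_2 = 1*7 + 3 = 10, q_2 = 1*2 + 1 = 3.
  i=3: a_3=68, p_3 = 68*10 + 7 = 687, q_3 = 68*3 + 2 = 206.
q_3 = 206 > 50, so the last convergent with denominator <= 50 is p_2/q_2 = 10/3.
The closest fraction with denominator <= 50 is either p_2/q_2 or the intermediate fraction (k*p_2 + p_1)/(k*q_2 + q_1) with the largest k >= 1 whose denominator stays <= 50; these approach x as k grows, and every other convergent or intermediate fraction in range is farther away.
Largest k: floor((50 - q_1)/q_2) = floor((50 - 2)/3) = 16.
That gives (16*10 + 7)/(16*3 + 2) = 167/50.
Compare the errors: |x - 10/3| = |687*3 - 10*206|/(206*3) = 1/618, and |x - 167/50| = |687*50 - 167*206|/(206*50) = 52/10300.
Cross-multiplying, 1*10300 = 10300 < 32136 = 52*618, so 1/618 is smaller: the convergent 10/3 is closer to x than 167/50.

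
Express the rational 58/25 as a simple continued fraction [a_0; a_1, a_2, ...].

[2; 3, 8]

Run the Euclidean algorithm on 58 and 25; the successive quotients are the partial quotients a_0, a_1, ... (each step inverts the fractional part left over by the previous one):
  58 = 2*25 + 8, so a_0 = 2.
  25 = 3*8 + 1, so a_1 = 3.
  8 = 8*1 + 0, so a_2 = 8.
The remainder reaches 0 after 3 divisions, so the expansion has 3 partial quotients, read off in order.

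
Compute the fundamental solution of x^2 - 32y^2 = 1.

First expand sqrt(32) as a continued fraction. With x_i = (sqrt(32) + m_i)/d_i and (m_0, d_0) = (0, 1): a_0 = floor(sqrt(32)) = 5, since 5^2 = 25 <= 32 < 36 = 6^2.
Iterate m_{i+1} = d_i*a_i - m_i, d_{i+1} = (32 - m_{i+1}^2)/d_i, a_{i+1} = floor((a_0 + m_{i+1})/d_{i+1}):
  m_1 = 1*5 - 0 = 5, d_1 = (32 - 5^2)/1 = 7/1 = 7, a_1 = floor((5 + 5)/7) = 1.
  m_2 = 7*1 - 5 = 2, d_2 = (32 - 2^2)/7 = 28/7 = 4, a_2 = floor((5 + 2)/4) = 1.
  m_3 = 4*1 - 2 = 2, d_3 = (32 - 2^2)/4 = 28/4 = 7, a_3 = floor((5 + 2)/7) = 1.
  m_4 = 7*1 - 2 = 5, d_4 = (32 - 5^2)/7 = 7/7 = 1, a_4 = floor((5 + 5)/1) = 10.
  m_5 = 1*10 - 5 = 5, d_5 = (32 - 5^2)/1 = 7/1 = 7: (m_5, d_5) = (m_1, d_1) = (5, 7), so from here the quotients repeat a_1, ..., a_4; the period length is 4.
So sqrt(32) = [5; (1, 1, 1, 10)] with period length k = 4.
k is even, so the fundamental solution of x^2 - 32y^2 = 1 is (p_{k-1}, q_{k-1}) = (p_3, q_3); compute convergents through index 3.
Convergents (p_i = a_i*p_{i-1} + p_{i-2}, q_i = a_i*q_{i-1} + q_{i-2} with p_{-2}=0, p_{-1}=1, q_{-2}=1, q_{-1}=0):
  i=0: a_0=5, p_0 = 5*1 + 0 = 5, q_0 = 5*0 + 1 = 1.
  i=1: a_1=1, p_1 = 1*5 + 1 = 6, q_1 = 1*1 + 0 = 1.
  i=2: a_2=1, p_2 = 1*6 + 5 = 11, q_2 = 1*1 + 1 = 2.
  i=3: a_3=1, p_3 = 1*11 + 6 = 17, q_3 = 1*2 + 1 = 3.
Check: 17^2 - 32*3^2 = 289 - 288 = 1, so (x, y) = (17, 3) solves the equation, and by the theorem it is the least positive solution.

(x, y) = (17, 3)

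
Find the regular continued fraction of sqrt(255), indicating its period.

[15; (1, 30)]

Write x_i = (sqrt(255) + m_i)/d_i with (m_0, d_0) = (0, 1). a_0 = floor(sqrt(255)) = 15, since 15^2 = 225 <= 255 < 256 = 16^2.
Iterate m_{i+1} = d_i*a_i - m_i, d_{i+1} = (255 - m_{i+1}^2)/d_i, a_{i+1} = floor((a_0 + m_{i+1})/d_{i+1}):
  m_1 = 1*15 - 0 = 15, d_1 = (255 - 15^2)/1 = 30/1 = 30, a_1 = floor((15 + 15)/30) = 1.
  m_2 = 30*1 - 15 = 15, d_2 = (255 - 15^2)/30 = 30/30 = 1, a_2 = floor((15 + 15)/1) = 30.
  m_3 = 1*30 - 15 = 15, d_3 = (255 - 15^2)/1 = 30/1 = 30: (m_3, d_3) = (m_1, d_1) = (15, 30), so from here the quotients repeat a_1, a_2; the period length is 2.
Hence the expansion of sqrt(255) is a_0 = 15 followed by the repeating block 1, 30 (period 2).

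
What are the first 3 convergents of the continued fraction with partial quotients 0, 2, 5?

0/1, 1/2, 5/11

Using the convergent recurrence p_i = a_i*p_{i-1} + p_{i-2}, q_i = a_i*q_{i-1} + q_{i-2} with p_{-2}=0, p_{-1}=1, q_{-2}=1, q_{-1}=0:
  i=0: a_0=0, p_0 = 0*1 + 0 = 0, q_0 = 0*0 + 1 = 1.
  i=1: a_1=2, p_1 = 2*0 + 1 = 1, q_1 = 2*1 + 0 = 2.
  i=2: a_2=5, p_2 = 5*1 + 0 = 5, q_2 = 5*2 + 1 = 11.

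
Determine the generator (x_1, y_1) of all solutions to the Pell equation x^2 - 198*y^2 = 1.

(x, y) = (197, 14)

First expand sqrt(198) as a continued fraction. With x_i = (sqrt(198) + m_i)/d_i and (m_0, d_0) = (0, 1): a_0 = floor(sqrt(198)) = 14, since 14^2 = 196 <= 198 < 225 = 15^2.
Iterate m_{i+1} = d_i*a_i - m_i, d_{i+1} = (198 - m_{i+1}^2)/d_i, a_{i+1} = floor((a_0 + m_{i+1})/d_{i+1}):
  m_1 = 1*14 - 0 = 14, d_1 = (198 - 14^2)/1 = 2/1 = 2, a_1 = floor((14 + 14)/2) = 14.
  m_2 = 2*14 - 14 = 14, d_2 = (198 - 14^2)/2 = 2/2 = 1, a_2 = floor((14 + 14)/1) = 28.
  m_3 = 1*28 - 14 = 14, d_3 = (198 - 14^2)/1 = 2/1 = 2: (m_3, d_3) = (m_1, d_1) = (14, 2), so from here the quotients repeat a_1, a_2; the period length is 2.
So sqrt(198) = [14; (14, 28)] with period length k = 2.
k is even, so the fundamental solution of x^2 - 198y^2 = 1 is (p_{k-1}, q_{k-1}) = (p_1, q_1); compute convergents through index 1.
Convergents (p_i = a_i*p_{i-1} + p_{i-2}, q_i = a_i*q_{i-1} + q_{i-2} with p_{-2}=0, p_{-1}=1, q_{-2}=1, q_{-1}=0):
  i=0: a_0=14, p_0 = 14*1 + 0 = 14, q_0 = 14*0 + 1 = 1.
  i=1: a_1=14, p_1 = 14*14 + 1 = 197, q_1 = 14*1 + 0 = 14.
Check: 197^2 - 198*14^2 = 38809 - 38808 = 1, so (x, y) = (197, 14) solves the equation, and by the theorem it is the least positive solution.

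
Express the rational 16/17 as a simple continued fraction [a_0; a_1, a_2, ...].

[0; 1, 16]

Run the Euclidean algorithm on 16 and 17; the successive quotients are the partial quotients a_0, a_1, ... (each step inverts the fractional part left over by the previous one):
  16 = 0*17 + 16, so a_0 = 0.
  17 = 1*16 + 1, so a_1 = 1.
  16 = 16*1 + 0, so a_2 = 16.
The remainder reaches 0 after 3 divisions, so the expansion has 3 partial quotients, read off in order.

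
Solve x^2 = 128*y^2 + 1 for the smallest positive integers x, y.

(x, y) = (577, 51)

First expand sqrt(128) as a continued fraction. With x_i = (sqrt(128) + m_i)/d_i and (m_0, d_0) = (0, 1): a_0 = floor(sqrt(128)) = 11, since 11^2 = 121 <= 128 < 144 = 12^2.
Iterate m_{i+1} = d_i*a_i - m_i, d_{i+1} = (128 - m_{i+1}^2)/d_i, a_{i+1} = floor((a_0 + m_{i+1})/d_{i+1}):
  m_1 = 1*11 - 0 = 11, d_1 = (128 - 11^2)/1 = 7/1 = 7, a_1 = floor((11 + 11)/7) = 3.
  m_2 = 7*3 - 11 = 10, d_2 = (128 - 10^2)/7 = 28/7 = 4, a_2 = floor((11 + 10)/4) = 5.
  m_3 = 4*5 - 10 = 10, d_3 = (128 - 10^2)/4 = 28/4 = 7, a_3 = floor((11 + 10)/7) = 3.
  m_4 = 7*3 - 10 = 11, d_4 = (128 - 11^2)/7 = 7/7 = 1, a_4 = floor((11 + 11)/1) = 22.
  m_5 = 1*22 - 11 = 11, d_5 = (128 - 11^2)/1 = 7/1 = 7: (m_5, d_5) = (m_1, d_1) = (11, 7), so from here the quotients repeat a_1, ..., a_4; the period length is 4.
So sqrt(128) = [11; (3, 5, 3, 22)] with period length k = 4.
k is even, so the fundamental solution of x^2 - 128y^2 = 1 is (p_{k-1}, q_{k-1}) = (p_3, q_3); compute convergents through index 3.
Convergents (p_i = a_i*p_{i-1} + p_{i-2}, q_i = a_i*q_{i-1} + q_{i-2} with p_{-2}=0, p_{-1}=1, q_{-2}=1, q_{-1}=0):
  i=0: a_0=11, p_0 = 11*1 + 0 = 11, q_0 = 11*0 + 1 = 1.
  i=1: a_1=3, p_1 = 3*11 + 1 = 34, q_1 = 3*1 + 0 = 3.
  i=2: a_2=5, p_2 = 5*34 + 11 = 181, q_2 = 5*3 + 1 = 16.
  i=3: a_3=3, p_3 = 3*181 + 34 = 577, q_3 = 3*16 + 3 = 51.
Check: 577^2 - 128*51^2 = 332929 - 332928 = 1, so (x, y) = (577, 51) solves the equation, and by the theorem it is the least positive solution.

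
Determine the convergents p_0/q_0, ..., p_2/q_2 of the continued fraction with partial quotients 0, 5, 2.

Using the convergent recurrence p_i = a_i*p_{i-1} + p_{i-2}, q_i = a_i*q_{i-1} + q_{i-2} with p_{-2}=0, p_{-1}=1, q_{-2}=1, q_{-1}=0:
  i=0: a_0=0, p_0 = 0*1 + 0 = 0, q_0 = 0*0 + 1 = 1.
  i=1: a_1=5, p_1 = 5*0 + 1 = 1, q_1 = 5*1 + 0 = 5.
  i=2: a_2=2, p_2 = 2*1 + 0 = 2, q_2 = 2*5 + 1 = 11.

0/1, 1/5, 2/11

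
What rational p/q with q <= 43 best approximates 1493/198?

Expand x = 1493/198 as a continued fraction with the Euclidean algorithm:
  1493 = 7*198 + 107, so a_0 = 7.
  198 = 1*107 + 91, so a_1 = 1.
  107 = 1*91 + 16, so a_2 = 1.
  91 = 5*16 + 11, so a_3 = 5.
  16 = 1*11 + 5, so a_4 = 1.
  11 = 2*5 + 1, so a_5 = 2.
  5 = 5*1 + 0, so a_6 = 5.
so x = [7; 1, 1, 5, 1, 2, 5].
Convergents (p_i = a_i*p_{i-1} + p_{i-2}, q_i = a_i*q_{i-1} + q_{i-2} with p_{-2}=0, p_{-1}=1, q_{-2}=1, q_{-1}=0), until the denominator exceeds 43:
  i=0: a_0=7, p_0 = 7*1 + 0 = 7, q_0 = 7*0 + 1 = 1.
  i=1: a_1=1, p_1 = 1*7 + 1 = 8, q_1 = 1*1 + 0 = 1.
  i=2: a_2=1, p_2 = 1*8 + 7 = 15, q_2 = 1*1 + 1 = 2.
  i=3: a_3=5, p_3 = 5*15 + 8 = 83, q_3 = 5*2 + 1 = 11.
  i=4: a_4=1, p_4 = 1*83 + 15 = 98, q_4 = 1*11 + 2 = 13.
  i=5: a_5=2, p_5 = 2*98 + 83 = 279, q_5 = 2*13 + 11 = 37.
  i=6: a_6=5, p_6 = 5*279 + 98 = 1493, q_6 = 5*37 + 13 = 198.
q_6 = 198 > 43, so the last convergent with denominator <= 43 is p_5/q_5 = 279/37.
The closest fraction with denominator <= 43 is either p_5/q_5 or the intermediate fraction (k*p_5 + p_4)/(k*q_5 + q_4) with the largest k >= 1 whose denominator stays <= 43; these approach x as k grows, and every other convergent or intermediate fraction in range is farther away.
Largest k: floor((43 - q_4)/q_5) = floor((43 - 13)/37) = 0.
Since k = 0, no intermediate fraction beyond p_5/q_5 has denominator <= 43, so the convergent 279/37 is the closest (its error is |1493*37 - 279*198|/(198*37) = 1/7326).

279/37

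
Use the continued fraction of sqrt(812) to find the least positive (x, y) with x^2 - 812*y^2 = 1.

(x, y) = (57, 2)

First expand sqrt(812) as a continued fraction. With x_i = (sqrt(812) + m_i)/d_i and (m_0, d_0) = (0, 1): a_0 = floor(sqrt(812)) = 28, since 28^2 = 784 <= 812 < 841 = 29^2.
Iterate m_{i+1} = d_i*a_i - m_i, d_{i+1} = (812 - m_{i+1}^2)/d_i, a_{i+1} = floor((a_0 + m_{i+1})/d_{i+1}):
  m_1 = 1*28 - 0 = 28, d_1 = (812 - 28^2)/1 = 28/1 = 28, a_1 = floor((28 + 28)/28) = 2.
  m_2 = 28*2 - 28 = 28, d_2 = (812 - 28^2)/28 = 28/28 = 1, a_2 = floor((28 + 28)/1) = 56.
  m_3 = 1*56 - 28 = 28, d_3 = (812 - 28^2)/1 = 28/1 = 28: (m_3, d_3) = (m_1, d_1) = (28, 28), so from here the quotients repeat a_1, a_2; the period length is 2.
So sqrt(812) = [28; (2, 56)] with period length k = 2.
k is even, so the fundamental solution of x^2 - 812y^2 = 1 is (p_{k-1}, q_{k-1}) = (p_1, q_1); compute convergents through index 1.
Convergents (p_i = a_i*p_{i-1} + p_{i-2}, q_i = a_i*q_{i-1} + q_{i-2} with p_{-2}=0, p_{-1}=1, q_{-2}=1, q_{-1}=0):
  i=0: a_0=28, p_0 = 28*1 + 0 = 28, q_0 = 28*0 + 1 = 1.
  i=1: a_1=2, p_1 = 2*28 + 1 = 57, q_1 = 2*1 + 0 = 2.
Check: 57^2 - 812*2^2 = 3249 - 3248 = 1, so (x, y) = (57, 2) solves the equation, and by the theorem it is the least positive solution.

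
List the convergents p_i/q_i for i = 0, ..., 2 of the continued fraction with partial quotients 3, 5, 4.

Using the convergent recurrence p_i = a_i*p_{i-1} + p_{i-2}, q_i = a_i*q_{i-1} + q_{i-2} with p_{-2}=0, p_{-1}=1, q_{-2}=1, q_{-1}=0:
  i=0: a_0=3, p_0 = 3*1 + 0 = 3, q_0 = 3*0 + 1 = 1.
  i=1: a_1=5, p_1 = 5*3 + 1 = 16, q_1 = 5*1 + 0 = 5.
  i=2: a_2=4, p_2 = 4*16 + 3 = 67, q_2 = 4*5 + 1 = 21.

3/1, 16/5, 67/21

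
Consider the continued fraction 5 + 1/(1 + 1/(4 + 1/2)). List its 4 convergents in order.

Using the convergent recurrence p_i = a_i*p_{i-1} + p_{i-2}, q_i = a_i*q_{i-1} + q_{i-2} with p_{-2}=0, p_{-1}=1, q_{-2}=1, q_{-1}=0:
  i=0: a_0=5, p_0 = 5*1 + 0 = 5, q_0 = 5*0 + 1 = 1.
  i=1: a_1=1, p_1 = 1*5 + 1 = 6, q_1 = 1*1 + 0 = 1.
  i=2: a_2=4, p_2 = 4*6 + 5 = 29, q_2 = 4*1 + 1 = 5.
  i=3: a_3=2, p_3 = 2*29 + 6 = 64, q_3 = 2*5 + 1 = 11.

5/1, 6/1, 29/5, 64/11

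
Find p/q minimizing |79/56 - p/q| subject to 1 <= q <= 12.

Expand x = 79/56 as a continued fraction with the Euclidean algorithm:
  79 = 1*56 + 23, so a_0 = 1.
  56 = 2*23 + 10, so a_1 = 2.
  23 = 2*10 + 3, so a_2 = 2.
  10 = 3*3 + 1, so a_3 = 3.
  3 = 3*1 + 0, so a_4 = 3.
so x = [1; 2, 2, 3, 3].
Convergents (p_i = a_i*p_{i-1} + p_{i-2}, q_i = a_i*q_{i-1} + q_{i-2} with p_{-2}=0, p_{-1}=1, q_{-2}=1, q_{-1}=0), until the denominator exceeds 12:
  i=0: a_0=1, p_0 = 1*1 + 0 = 1, q_0 = 1*0 + 1 = 1.
  i=1: a_1=2, p_1 = 2*1 + 1 = 3, q_1 = 2*1 + 0 = 2.
  i=2: a_2=2, p_2 = 2*3 + 1 = 7, q_2 = 2*2 + 1 = 5.
  i=3: a_3=3, p_3 = 3*7 + 3 = 24, q_3 = 3*5 + 2 = 17.
q_3 = 17 > 12, so the last convergent with denominator <= 12 is p_2/q_2 = 7/5.
The closest fraction with denominator <= 12 is either p_2/q_2 or the intermediate fraction (k*p_2 + p_1)/(k*q_2 + q_1) with the largest k >= 1 whose denominator stays <= 12; these approach x as k grows, and every other convergent or intermediate fraction in range is farther away.
Largest k: floor((12 - q_1)/q_2) = floor((12 - 2)/5) = 2.
That gives (2*7 + 3)/(2*5 + 2) = 17/12.
Compare the errors: |x - 7/5| = |79*5 - 7*56|/(56*5) = 3/280, and |x - 17/12| = |79*12 - 17*56|/(56*12) = 4/672.
Cross-multiplying, 4*280 = 1120 < 2016 = 3*672, so 4/672 is smaller: the intermediate fraction 17/12 is closer to x than 7/5.

17/12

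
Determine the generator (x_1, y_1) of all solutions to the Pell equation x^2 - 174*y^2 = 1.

(x, y) = (1451, 110)

First expand sqrt(174) as a continued fraction. With x_i = (sqrt(174) + m_i)/d_i and (m_0, d_0) = (0, 1): a_0 = floor(sqrt(174)) = 13, since 13^2 = 169 <= 174 < 196 = 14^2.
Iterate m_{i+1} = d_i*a_i - m_i, d_{i+1} = (174 - m_{i+1}^2)/d_i, a_{i+1} = floor((a_0 + m_{i+1})/d_{i+1}):
  m_1 = 1*13 - 0 = 13, d_1 = (174 - 13^2)/1 = 5/1 = 5, a_1 = floor((13 + 13)/5) = 5.
  m_2 = 5*5 - 13 = 12, d_2 = (174 - 12^2)/5 = 30/5 = 6, a_2 = floor((13 + 12)/6) = 4.
  m_3 = 6*4 - 12 = 12, d_3 = (174 - 12^2)/6 = 30/6 = 5, a_3 = floor((13 + 12)/5) = 5.
  m_4 = 5*5 - 12 = 13, d_4 = (174 - 13^2)/5 = 5/5 = 1, a_4 = floor((13 + 13)/1) = 26.
  m_5 = 1*26 - 13 = 13, d_5 = (174 - 13^2)/1 = 5/1 = 5: (m_5, d_5) = (m_1, d_1) = (13, 5), so from here the quotients repeat a_1, ..., a_4; the period length is 4.
So sqrt(174) = [13; (5, 4, 5, 26)] with period length k = 4.
k is even, so the fundamental solution of x^2 - 174y^2 = 1 is (p_{k-1}, q_{k-1}) = (p_3, q_3); compute convergents through index 3.
Convergents (p_i = a_i*p_{i-1} + p_{i-2}, q_i = a_i*q_{i-1} + q_{i-2} with p_{-2}=0, p_{-1}=1, q_{-2}=1, q_{-1}=0):
  i=0: a_0=13, p_0 = 13*1 + 0 = 13, q_0 = 13*0 + 1 = 1.
  i=1: a_1=5, p_1 = 5*13 + 1 = 66, q_1 = 5*1 + 0 = 5.
  i=2: a_2=4, p_2 = 4*66 + 13 = 277, q_2 = 4*5 + 1 = 21.
  i=3: a_3=5, p_3 = 5*277 + 66 = 1451, q_3 = 5*21 + 5 = 110.
Check: 1451^2 - 174*110^2 = 2105401 - 2105400 = 1, so (x, y) = (1451, 110) solves the equation, and by the theorem it is the least positive solution.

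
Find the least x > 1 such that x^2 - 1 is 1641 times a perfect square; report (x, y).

(x, y) = (4375, 108)

First expand sqrt(1641) as a continued fraction. With x_i = (sqrt(1641) + m_i)/d_i and (m_0, d_0) = (0, 1): a_0 = floor(sqrt(1641)) = 40, since 40^2 = 1600 <= 1641 < 1681 = 41^2.
Iterate m_{i+1} = d_i*a_i - m_i, d_{i+1} = (1641 - m_{i+1}^2)/d_i, a_{i+1} = floor((a_0 + m_{i+1})/d_{i+1}):
  m_1 = 1*40 - 0 = 40, d_1 = (1641 - 40^2)/1 = 41/1 = 41, a_1 = floor((40 + 40)/41) = 1.
  m_2 = 41*1 - 40 = 1, d_2 = (1641 - 1^2)/41 = 1640/41 = 40, a_2 = floor((40 + 1)/40) = 1.
  m_3 = 40*1 - 1 = 39, d_3 = (1641 - 39^2)/40 = 120/40 = 3, a_3 = floor((40 + 39)/3) = 26.
  m_4 = 3*26 - 39 = 39, d_4 = (1641 - 39^2)/3 = 120/3 = 40, a_4 = floor((40 + 39)/40) = 1.
  m_5 = 40*1 - 39 = 1, d_5 = (1641 - 1^2)/40 = 1640/40 = 41, a_5 = floor((40 + 1)/41) = 1.
  m_6 = 41*1 - 1 = 40, d_6 = (1641 - 40^2)/41 = 41/41 = 1, a_6 = floor((40 + 40)/1) = 80.
  m_7 = 1*80 - 40 = 40, d_7 = (1641 - 40^2)/1 = 41/1 = 41: (m_7, d_7) = (m_1, d_1) = (40, 41), so from here the quotients repeat a_1, ..., a_6; the period length is 6.
So sqrt(1641) = [40; (1, 1, 26, 1, 1, 80)] with period length k = 6.
k is even, so the fundamental solution of x^2 - 1641y^2 = 1 is (p_{k-1}, q_{k-1}) = (p_5, q_5); compute convergents through index 5.
Convergents (p_i = a_i*p_{i-1} + p_{i-2}, q_i = a_i*q_{i-1} + q_{i-2} with p_{-2}=0, p_{-1}=1, q_{-2}=1, q_{-1}=0):
  i=0: a_0=40, p_0 = 40*1 + 0 = 40, q_0 = 40*0 + 1 = 1.
  i=1: a_1=1, p_1 = 1*40 + 1 = 41, q_1 = 1*1 + 0 = 1.
  i=2: a_2=1, p_2 = 1*41 + 40 = 81, q_2 = 1*1 + 1 = 2.
  i=3: a_3=26, p_3 = 26*81 + 41 = 2147, q_3 = 26*2 + 1 = 53.
  i=4: a_4=1, p_4 = 1*2147 + 81 = 2228, q_4 = 1*53 + 2 = 55.
  i=5: a_5=1, p_5 = 1*2228 + 2147 = 4375, q_5 = 1*55 + 53 = 108.
Check: 4375^2 - 1641*108^2 = 19140625 - 19140624 = 1, so (x, y) = (4375, 108) solves the equation, and by the theorem it is the least positive solution.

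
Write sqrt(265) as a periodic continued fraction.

[16; (3, 1, 1, 2, 2, 1, 1, 3, 32)]

Write x_i = (sqrt(265) + m_i)/d_i with (m_0, d_0) = (0, 1). a_0 = floor(sqrt(265)) = 16, since 16^2 = 256 <= 265 < 289 = 17^2.
Iterate m_{i+1} = d_i*a_i - m_i, d_{i+1} = (265 - m_{i+1}^2)/d_i, a_{i+1} = floor((a_0 + m_{i+1})/d_{i+1}):
  m_1 = 1*16 - 0 = 16, d_1 = (265 - 16^2)/1 = 9/1 = 9, a_1 = floor((16 + 16)/9) = 3.
  m_2 = 9*3 - 16 = 11, d_2 = (265 - 11^2)/9 = 144/9 = 16, a_2 = floor((16 + 11)/16) = 1.
  m_3 = 16*1 - 11 = 5, d_3 = (265 - 5^2)/16 = 240/16 = 15, a_3 = floor((16 + 5)/15) = 1.
  m_4 = 15*1 - 5 = 10, d_4 = (265 - 10^2)/15 = 165/15 = 11, a_4 = floor((16 + 10)/11) = 2.
  m_5 = 11*2 - 10 = 12, d_5 = (265 - 12^2)/11 = 121/11 = 11, a_5 = floor((16 + 12)/11) = 2.
  m_6 = 11*2 - 12 = 10, d_6 = (265 - 10^2)/11 = 165/11 = 15, a_6 = floor((16 + 10)/15) = 1.
  m_7 = 15*1 - 10 = 5, d_7 = (265 - 5^2)/15 = 240/15 = 16, a_7 = floor((16 + 5)/16) = 1.
  m_8 = 16*1 - 5 = 11, d_8 = (265 - 11^2)/16 = 144/16 = 9, a_8 = floor((16 + 11)/9) = 3.
  m_9 = 9*3 - 11 = 16, d_9 = (265 - 16^2)/9 = 9/9 = 1, a_9 = floor((16 + 16)/1) = 32.
  m_10 = 1*32 - 16 = 16, d_10 = (265 - 16^2)/1 = 9/1 = 9: (m_10, d_10) = (m_1, d_1) = (16, 9), so from here the quotients repeat a_1, ..., a_9; the period length is 9.
Hence the expansion of sqrt(265) is a_0 = 16 followed by the repeating block 3, 1, 1, 2, 2, 1, 1, 3, 32 (period 9).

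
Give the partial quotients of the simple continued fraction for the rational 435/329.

Run the Euclidean algorithm on 435 and 329; the successive quotients are the partial quotients a_0, a_1, ... (each step inverts the fractional part left over by the previous one):
  435 = 1*329 + 106, so a_0 = 1.
  329 = 3*106 + 11, so a_1 = 3.
  106 = 9*11 + 7, so a_2 = 9.
  11 = 1*7 + 4, so a_3 = 1.
  7 = 1*4 + 3, so a_4 = 1.
  4 = 1*3 + 1, so a_5 = 1.
  3 = 3*1 + 0, so a_6 = 3.
The remainder reaches 0 after 7 divisions, so the expansion has 7 partial quotients, read off in order.

[1; 3, 9, 1, 1, 1, 3]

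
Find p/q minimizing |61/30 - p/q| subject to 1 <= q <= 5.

2/1

Expand x = 61/30 as a continued fraction with the Euclidean algorithm:
  61 = 2*30 + 1, so a_0 = 2.
  30 = 30*1 + 0, so a_1 = 30.
so x = [2; 30].
Convergents (p_i = a_i*p_{i-1} + p_{i-2}, q_i = a_i*q_{i-1} + q_{i-2} with p_{-2}=0, p_{-1}=1, q_{-2}=1, q_{-1}=0), until the denominator exceeds 5:
  i=0: a_0=2, p_0 = 2*1 + 0 = 2, q_0 = 2*0 + 1 = 1.
  i=1: a_1=30, p_1 = 30*2 + 1 = 61, q_1 = 30*1 + 0 = 30.
q_1 = 30 > 5, so the last convergent with denominator <= 5 is p_0/q_0 = 2/1.
The closest fraction with denominator <= 5 is either p_0/q_0 or the intermediate fraction (k*p_0 + p_{-1})/(k*q_0 + q_{-1}) with the largest k >= 1 whose denominator stays <= 5; these approach x as k grows, and every other convergent or intermediate fraction in range is farther away.
Largest k: floor((5 - q_{-1})/q_0) = floor((5 - 0)/1) = 5 (using the seeds p_{-1} = 1, q_{-1} = 0).
That gives (5*2 + 1)/(5*1 + 0) = 11/5.
Compare the errors: |x - 2/1| = |61*1 - 2*30|/(30*1) = 1/30, and |x - 11/5| = |61*5 - 11*30|/(30*5) = 25/150.
Cross-multiplying, 1*150 = 150 < 750 = 25*30, so 1/30 is smaller: the convergent 2/1 is closer to x than 11/5.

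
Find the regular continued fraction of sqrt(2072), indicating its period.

[45; (1, 1, 12, 1, 1, 90)]

Write x_i = (sqrt(2072) + m_i)/d_i with (m_0, d_0) = (0, 1). a_0 = floor(sqrt(2072)) = 45, since 45^2 = 2025 <= 2072 < 2116 = 46^2.
Iterate m_{i+1} = d_i*a_i - m_i, d_{i+1} = (2072 - m_{i+1}^2)/d_i, a_{i+1} = floor((a_0 + m_{i+1})/d_{i+1}):
  m_1 = 1*45 - 0 = 45, d_1 = (2072 - 45^2)/1 = 47/1 = 47, a_1 = floor((45 + 45)/47) = 1.
  m_2 = 47*1 - 45 = 2, d_2 = (2072 - 2^2)/47 = 2068/47 = 44, a_2 = floor((45 + 2)/44) = 1.
  m_3 = 44*1 - 2 = 42, d_3 = (2072 - 42^2)/44 = 308/44 = 7, a_3 = floor((45 + 42)/7) = 12.
  m_4 = 7*12 - 42 = 42, d_4 = (2072 - 42^2)/7 = 308/7 = 44, a_4 = floor((45 + 42)/44) = 1.
  m_5 = 44*1 - 42 = 2, d_5 = (2072 - 2^2)/44 = 2068/44 = 47, a_5 = floor((45 + 2)/47) = 1.
  m_6 = 47*1 - 2 = 45, d_6 = (2072 - 45^2)/47 = 47/47 = 1, a_6 = floor((45 + 45)/1) = 90.
  m_7 = 1*90 - 45 = 45, d_7 = (2072 - 45^2)/1 = 47/1 = 47: (m_7, d_7) = (m_1, d_1) = (45, 47), so from here the quotients repeat a_1, ..., a_6; the period length is 6.
Hence the expansion of sqrt(2072) is a_0 = 45 followed by the repeating block 1, 1, 12, 1, 1, 90 (period 6).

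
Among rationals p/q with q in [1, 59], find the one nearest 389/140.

Expand x = 389/140 as a continued fraction with the Euclidean algorithm:
  389 = 2*140 + 109, so a_0 = 2.
  140 = 1*109 + 31, so a_1 = 1.
  109 = 3*31 + 16, so a_2 = 3.
  31 = 1*16 + 15, so a_3 = 1.
  16 = 1*15 + 1, so a_4 = 1.
  15 = 15*1 + 0, so a_5 = 15.
so x = [2; 1, 3, 1, 1, 15].
Convergents (p_i = a_i*p_{i-1} + p_{i-2}, q_i = a_i*q_{i-1} + q_{i-2} with p_{-2}=0, p_{-1}=1, q_{-2}=1, q_{-1}=0), until the denominator exceeds 59:
  i=0: a_0=2, p_0 = 2*1 + 0 = 2, q_0 = 2*0 + 1 = 1.
  i=1: a_1=1, p_1 = 1*2 + 1 = 3, q_1 = 1*1 + 0 = 1.
  i=2: a_2=3, p_2 = 3*3 + 2 = 11, q_2 = 3*1 + 1 = 4.
  i=3: a_3=1, p_3 = 1*11 + 3 = 14, q_3 = 1*4 + 1 = 5.
  i=4: a_4=1, p_4 = 1*14 + 11 = 25, q_4 = 1*5 + 4 = 9.
  i=5: a_5=15, p_5 = 15*25 + 14 = 389, q_5 = 15*9 + 5 = 140.
q_5 = 140 > 59, so the last convergent with denominator <= 59 is p_4/q_4 = 25/9.
The closest fraction with denominator <= 59 is either p_4/q_4 or the intermediate fraction (k*p_4 + p_3)/(k*q_4 + q_3) with the largest k >= 1 whose denominator stays <= 59; these approach x as k grows, and every other convergent or intermediate fraction in range is farther away.
Largest k: floor((59 - q_3)/q_4) = floor((59 - 5)/9) = 6.
That gives (6*25 + 14)/(6*9 + 5) = 164/59.
Compare the errors: |x - 25/9| = |389*9 - 25*140|/(140*9) = 1/1260, and |x - 164/59| = |389*59 - 164*140|/(140*59) = 9/8260.
Cross-multiplying, 1*8260 = 8260 < 11340 = 9*1260, so 1/1260 is smaller: the convergent 25/9 is closer to x than 164/59.

25/9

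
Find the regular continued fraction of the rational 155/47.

[3; 3, 2, 1, 4]

Run the Euclidean algorithm on 155 and 47; the successive quotients are the partial quotients a_0, a_1, ... (each step inverts the fractional part left over by the previous one):
  155 = 3*47 + 14, so a_0 = 3.
  47 = 3*14 + 5, so a_1 = 3.
  14 = 2*5 + 4, so a_2 = 2.
  5 = 1*4 + 1, so a_3 = 1.
  4 = 4*1 + 0, so a_4 = 4.
The remainder reaches 0 after 5 divisions, so the expansion has 5 partial quotients, read off in order.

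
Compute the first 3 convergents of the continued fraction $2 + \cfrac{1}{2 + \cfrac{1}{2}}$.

Using the convergent recurrence p_i = a_i*p_{i-1} + p_{i-2}, q_i = a_i*q_{i-1} + q_{i-2} with p_{-2}=0, p_{-1}=1, q_{-2}=1, q_{-1}=0:
  i=0: a_0=2, p_0 = 2*1 + 0 = 2, q_0 = 2*0 + 1 = 1.
  i=1: a_1=2, p_1 = 2*2 + 1 = 5, q_1 = 2*1 + 0 = 2.
  i=2: a_2=2, p_2 = 2*5 + 2 = 12, q_2 = 2*2 + 1 = 5.

2/1, 5/2, 12/5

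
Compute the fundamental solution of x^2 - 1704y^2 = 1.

(x, y) = (88751, 2150)

First expand sqrt(1704) as a continued fraction. With x_i = (sqrt(1704) + m_i)/d_i and (m_0, d_0) = (0, 1): a_0 = floor(sqrt(1704)) = 41, since 41^2 = 1681 <= 1704 < 1764 = 42^2.
Iterate m_{i+1} = d_i*a_i - m_i, d_{i+1} = (1704 - m_{i+1}^2)/d_i, a_{i+1} = floor((a_0 + m_{i+1})/d_{i+1}):
  m_1 = 1*41 - 0 = 41, d_1 = (1704 - 41^2)/1 = 23/1 = 23, a_1 = floor((41 + 41)/23) = 3.
  m_2 = 23*3 - 41 = 28, d_2 = (1704 - 28^2)/23 = 920/23 = 40, a_2 = floor((41 + 28)/40) = 1.
  m_3 = 40*1 - 28 = 12, d_3 = (1704 - 12^2)/40 = 1560/40 = 39, a_3 = floor((41 + 12)/39) = 1.
  m_4 = 39*1 - 12 = 27, d_4 = (1704 - 27^2)/39 = 975/39 = 25, a_4 = floor((41 + 27)/25) = 2.
  m_5 = 25*2 - 27 = 23, d_5 = (1704 - 23^2)/25 = 1175/25 = 47, a_5 = floor((41 + 23)/47) = 1.
  m_6 = 47*1 - 23 = 24, d_6 = (1704 - 24^2)/47 = 1128/47 = 24, a_6 = floor((41 + 24)/24) = 2.
  m_7 = 24*2 - 24 = 24, d_7 = (1704 - 24^2)/24 = 1128/24 = 47, a_7 = floor((41 + 24)/47) = 1.
  m_8 = 47*1 - 24 = 23, d_8 = (1704 - 23^2)/47 = 1175/47 = 25, a_8 = floor((41 + 23)/25) = 2.
  m_9 = 25*2 - 23 = 27, d_9 = (1704 - 27^2)/25 = 975/25 = 39, a_9 = floor((41 + 27)/39) = 1.
  m_10 = 39*1 - 27 = 12, d_10 = (1704 - 12^2)/39 = 1560/39 = 40, a_10 = floor((41 + 12)/40) = 1.
  m_11 = 40*1 - 12 = 28, d_11 = (1704 - 28^2)/40 = 920/40 = 23, a_11 = floor((41 + 28)/23) = 3.
  m_12 = 23*3 - 28 = 41, d_12 = (1704 - 41^2)/23 = 23/23 = 1, a_12 = floor((41 + 41)/1) = 82.
  m_13 = 1*82 - 41 = 41, d_13 = (1704 - 41^2)/1 = 23/1 = 23: (m_13, d_13) = (m_1, d_1) = (41, 23), so from here the quotients repeat a_1, ..., a_12; the period length is 12.
So sqrt(1704) = [41; (3, 1, 1, 2, 1, 2, 1, 2, 1, 1, 3, 82)] with period length k = 12.
k is even, so the fundamental solution of x^2 - 1704y^2 = 1 is (p_{k-1}, q_{k-1}) = (p_11, q_11); compute convergents through index 11.
Convergents (p_i = a_i*p_{i-1} + p_{i-2}, q_i = a_i*q_{i-1} + q_{i-2} with p_{-2}=0, p_{-1}=1, q_{-2}=1, q_{-1}=0):
  i=0: a_0=41, p_0 = 41*1 + 0 = 41, q_0 = 41*0 + 1 = 1.
  i=1: a_1=3, p_1 = 3*41 + 1 = 124, q_1 = 3*1 + 0 = 3.
  i=2: a_2=1, p_2 = 1*124 + 41 = 165, q_2 = 1*3 + 1 = 4.
  i=3: a_3=1, p_3 = 1*165 + 124 = 289, q_3 = 1*4 + 3 = 7.
  i=4: a_4=2, p_4 = 2*289 + 165 = 743, q_4 = 2*7 + 4 = 18.
  i=5: a_5=1, p_5 = 1*743 + 289 = 1032, q_5 = 1*18 + 7 = 25.
  i=6: a_6=2, p_6 = 2*1032 + 743 = 2807, q_6 = 2*25 + 18 = 68.
  i=7: a_7=1, p_7 = 1*2807 + 1032 = 3839, q_7 = 1*68 + 25 = 93.
  i=8: a_8=2, p_8 = 2*3839 + 2807 = 10485, q_8 = 2*93 + 68 = 254.
  i=9: a_9=1, p_9 = 1*10485 + 3839 = 14324, q_9 = 1*254 + 93 = 347.
  i=10: a_10=1, p_10 = 1*14324 + 10485 = 24809, q_10 = 1*347 + 254 = 601.
  i=11: a_11=3, p_11 = 3*24809 + 14324 = 88751, q_11 = 3*601 + 347 = 2150.
Check: 88751^2 - 1704*2150^2 = 7876740001 - 7876740000 = 1, so (x, y) = (88751, 2150) solves the equation, and by the theorem it is the least positive solution.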